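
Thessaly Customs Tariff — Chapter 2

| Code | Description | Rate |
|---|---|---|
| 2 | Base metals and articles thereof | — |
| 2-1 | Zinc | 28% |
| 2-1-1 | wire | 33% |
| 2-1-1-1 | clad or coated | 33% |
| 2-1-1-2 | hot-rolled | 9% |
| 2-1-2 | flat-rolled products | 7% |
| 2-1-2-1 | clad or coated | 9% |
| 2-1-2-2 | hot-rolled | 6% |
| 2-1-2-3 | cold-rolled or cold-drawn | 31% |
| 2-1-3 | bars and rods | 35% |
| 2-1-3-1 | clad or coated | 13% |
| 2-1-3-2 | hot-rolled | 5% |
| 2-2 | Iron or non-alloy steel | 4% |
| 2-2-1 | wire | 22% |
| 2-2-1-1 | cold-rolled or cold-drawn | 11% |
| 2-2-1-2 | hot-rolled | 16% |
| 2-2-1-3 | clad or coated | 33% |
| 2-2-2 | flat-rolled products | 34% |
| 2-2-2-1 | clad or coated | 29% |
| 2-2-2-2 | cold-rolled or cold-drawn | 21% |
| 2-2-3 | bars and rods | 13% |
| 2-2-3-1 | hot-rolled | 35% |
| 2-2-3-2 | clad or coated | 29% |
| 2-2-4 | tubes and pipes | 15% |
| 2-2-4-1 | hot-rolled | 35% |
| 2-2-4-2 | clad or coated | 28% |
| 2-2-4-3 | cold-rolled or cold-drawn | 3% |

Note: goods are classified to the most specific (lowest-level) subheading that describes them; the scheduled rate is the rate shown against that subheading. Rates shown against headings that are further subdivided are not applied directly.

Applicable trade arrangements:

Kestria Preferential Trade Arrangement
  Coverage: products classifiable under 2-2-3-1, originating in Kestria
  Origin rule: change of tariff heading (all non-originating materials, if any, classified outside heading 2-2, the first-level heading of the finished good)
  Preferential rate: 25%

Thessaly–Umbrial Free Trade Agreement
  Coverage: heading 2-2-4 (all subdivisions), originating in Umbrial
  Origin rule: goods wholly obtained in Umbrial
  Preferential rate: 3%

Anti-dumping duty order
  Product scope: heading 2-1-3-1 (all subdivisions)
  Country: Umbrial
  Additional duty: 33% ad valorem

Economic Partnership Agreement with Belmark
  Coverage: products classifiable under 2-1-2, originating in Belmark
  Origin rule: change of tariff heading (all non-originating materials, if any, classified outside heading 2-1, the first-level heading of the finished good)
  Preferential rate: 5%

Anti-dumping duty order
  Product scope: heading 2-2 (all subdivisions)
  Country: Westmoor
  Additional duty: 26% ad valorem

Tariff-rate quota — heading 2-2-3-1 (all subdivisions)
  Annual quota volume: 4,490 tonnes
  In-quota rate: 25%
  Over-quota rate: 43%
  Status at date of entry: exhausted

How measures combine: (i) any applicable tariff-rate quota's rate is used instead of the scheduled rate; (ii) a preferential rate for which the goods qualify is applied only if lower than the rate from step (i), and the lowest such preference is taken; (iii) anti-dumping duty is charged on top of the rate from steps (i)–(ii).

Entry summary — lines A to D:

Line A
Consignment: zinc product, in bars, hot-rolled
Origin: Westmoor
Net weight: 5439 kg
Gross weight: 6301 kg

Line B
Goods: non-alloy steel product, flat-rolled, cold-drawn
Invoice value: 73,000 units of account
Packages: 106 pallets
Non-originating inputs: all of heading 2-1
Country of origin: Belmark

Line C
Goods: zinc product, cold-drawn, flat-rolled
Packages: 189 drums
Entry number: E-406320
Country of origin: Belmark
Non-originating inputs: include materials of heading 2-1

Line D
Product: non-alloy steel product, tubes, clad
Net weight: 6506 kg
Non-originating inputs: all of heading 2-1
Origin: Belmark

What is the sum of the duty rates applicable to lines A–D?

85%

Line A: zinc → 2-1; in bars → 2-1-3; hot-rolled → 2-1-3-2. Scheduled 5%. No special measure applies. → 5%.
Line B: non-alloy steel → 2-2; flat-rolled → 2-2-2; cold-drawn → 2-2-2-2. Scheduled 21%. Belmark agreement on 2-1-2: 2-2-2-2 not covered. → 21%.
Line C: zinc → 2-1; flat-rolled → 2-1-2; cold-drawn → 2-1-2-3. Scheduled 31%. Belmark agreement on 2-1-2: CTH not met. → 31%.
Line D: non-alloy steel → 2-2; tubes → 2-2-4; clad → 2-2-4-2. Scheduled 28%. Belmark agreement on 2-1-2: 2-2-4-2 not covered. → 28%.
Sum: 5% + 21% + 31% + 28% = 85%.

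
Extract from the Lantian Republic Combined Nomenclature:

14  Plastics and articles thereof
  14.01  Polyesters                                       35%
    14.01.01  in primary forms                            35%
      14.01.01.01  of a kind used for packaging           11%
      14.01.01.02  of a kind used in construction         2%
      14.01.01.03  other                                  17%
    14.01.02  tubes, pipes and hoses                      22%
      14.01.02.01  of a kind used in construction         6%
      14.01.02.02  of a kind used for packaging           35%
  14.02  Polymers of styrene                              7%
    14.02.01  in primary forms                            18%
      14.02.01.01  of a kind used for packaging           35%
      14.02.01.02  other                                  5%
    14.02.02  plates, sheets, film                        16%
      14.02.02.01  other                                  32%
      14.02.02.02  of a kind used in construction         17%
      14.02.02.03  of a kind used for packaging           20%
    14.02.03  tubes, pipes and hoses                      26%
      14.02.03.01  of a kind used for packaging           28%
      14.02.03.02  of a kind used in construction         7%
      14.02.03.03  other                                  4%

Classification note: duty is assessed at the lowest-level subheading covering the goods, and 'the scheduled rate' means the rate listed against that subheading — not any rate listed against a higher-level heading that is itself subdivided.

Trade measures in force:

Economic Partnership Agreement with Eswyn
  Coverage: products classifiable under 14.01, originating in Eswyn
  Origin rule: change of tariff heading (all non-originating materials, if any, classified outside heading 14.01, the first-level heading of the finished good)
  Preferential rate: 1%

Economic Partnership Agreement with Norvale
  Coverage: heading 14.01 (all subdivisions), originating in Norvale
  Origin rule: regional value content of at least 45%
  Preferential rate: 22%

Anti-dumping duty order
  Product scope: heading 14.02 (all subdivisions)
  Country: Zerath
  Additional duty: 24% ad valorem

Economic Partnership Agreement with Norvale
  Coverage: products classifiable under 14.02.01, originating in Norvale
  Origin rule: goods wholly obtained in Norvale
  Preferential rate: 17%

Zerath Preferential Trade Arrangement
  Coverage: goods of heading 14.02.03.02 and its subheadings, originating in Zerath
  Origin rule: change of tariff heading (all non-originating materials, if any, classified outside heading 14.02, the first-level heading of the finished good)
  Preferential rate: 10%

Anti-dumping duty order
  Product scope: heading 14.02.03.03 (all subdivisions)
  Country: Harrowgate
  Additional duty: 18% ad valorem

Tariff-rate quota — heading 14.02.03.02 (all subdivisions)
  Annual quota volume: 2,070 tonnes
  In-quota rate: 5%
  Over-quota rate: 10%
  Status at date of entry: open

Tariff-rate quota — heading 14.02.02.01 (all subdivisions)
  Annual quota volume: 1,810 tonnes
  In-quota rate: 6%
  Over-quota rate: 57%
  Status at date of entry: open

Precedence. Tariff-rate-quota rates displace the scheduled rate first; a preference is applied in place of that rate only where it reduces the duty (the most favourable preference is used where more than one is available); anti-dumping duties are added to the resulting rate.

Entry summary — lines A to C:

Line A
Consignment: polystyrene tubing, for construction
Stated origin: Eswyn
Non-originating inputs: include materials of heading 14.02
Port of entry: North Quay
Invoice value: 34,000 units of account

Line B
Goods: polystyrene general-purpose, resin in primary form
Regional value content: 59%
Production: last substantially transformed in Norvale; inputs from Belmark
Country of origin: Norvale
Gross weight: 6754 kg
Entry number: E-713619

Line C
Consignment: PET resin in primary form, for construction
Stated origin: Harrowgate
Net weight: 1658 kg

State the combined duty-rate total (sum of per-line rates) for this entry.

Line A: polystyrene → 14.02; tubing → 14.02.03; for construction → 14.02.03.02. Scheduled 7%. quota on 14.02.03.02 open → in-quota 5%; Eswyn agreement on 14.01: 14.02.03.02 not covered. → 5%.
Line B: polystyrene → 14.02; resin in primary form → 14.02.01; general-purpose → 14.02.01.02. Scheduled 5%. Norvale agreement on 14.01: 14.02.01.02 not covered; Norvale agreement on 14.02.01: not wholly obtained. → 5%.
Line C: PET → 14.01; resin in primary form → 14.01.01; for construction → 14.01.01.02. Scheduled 2%. No special measure applies. → 2%.
Sum: 5% + 5% + 2% = 12%.

12%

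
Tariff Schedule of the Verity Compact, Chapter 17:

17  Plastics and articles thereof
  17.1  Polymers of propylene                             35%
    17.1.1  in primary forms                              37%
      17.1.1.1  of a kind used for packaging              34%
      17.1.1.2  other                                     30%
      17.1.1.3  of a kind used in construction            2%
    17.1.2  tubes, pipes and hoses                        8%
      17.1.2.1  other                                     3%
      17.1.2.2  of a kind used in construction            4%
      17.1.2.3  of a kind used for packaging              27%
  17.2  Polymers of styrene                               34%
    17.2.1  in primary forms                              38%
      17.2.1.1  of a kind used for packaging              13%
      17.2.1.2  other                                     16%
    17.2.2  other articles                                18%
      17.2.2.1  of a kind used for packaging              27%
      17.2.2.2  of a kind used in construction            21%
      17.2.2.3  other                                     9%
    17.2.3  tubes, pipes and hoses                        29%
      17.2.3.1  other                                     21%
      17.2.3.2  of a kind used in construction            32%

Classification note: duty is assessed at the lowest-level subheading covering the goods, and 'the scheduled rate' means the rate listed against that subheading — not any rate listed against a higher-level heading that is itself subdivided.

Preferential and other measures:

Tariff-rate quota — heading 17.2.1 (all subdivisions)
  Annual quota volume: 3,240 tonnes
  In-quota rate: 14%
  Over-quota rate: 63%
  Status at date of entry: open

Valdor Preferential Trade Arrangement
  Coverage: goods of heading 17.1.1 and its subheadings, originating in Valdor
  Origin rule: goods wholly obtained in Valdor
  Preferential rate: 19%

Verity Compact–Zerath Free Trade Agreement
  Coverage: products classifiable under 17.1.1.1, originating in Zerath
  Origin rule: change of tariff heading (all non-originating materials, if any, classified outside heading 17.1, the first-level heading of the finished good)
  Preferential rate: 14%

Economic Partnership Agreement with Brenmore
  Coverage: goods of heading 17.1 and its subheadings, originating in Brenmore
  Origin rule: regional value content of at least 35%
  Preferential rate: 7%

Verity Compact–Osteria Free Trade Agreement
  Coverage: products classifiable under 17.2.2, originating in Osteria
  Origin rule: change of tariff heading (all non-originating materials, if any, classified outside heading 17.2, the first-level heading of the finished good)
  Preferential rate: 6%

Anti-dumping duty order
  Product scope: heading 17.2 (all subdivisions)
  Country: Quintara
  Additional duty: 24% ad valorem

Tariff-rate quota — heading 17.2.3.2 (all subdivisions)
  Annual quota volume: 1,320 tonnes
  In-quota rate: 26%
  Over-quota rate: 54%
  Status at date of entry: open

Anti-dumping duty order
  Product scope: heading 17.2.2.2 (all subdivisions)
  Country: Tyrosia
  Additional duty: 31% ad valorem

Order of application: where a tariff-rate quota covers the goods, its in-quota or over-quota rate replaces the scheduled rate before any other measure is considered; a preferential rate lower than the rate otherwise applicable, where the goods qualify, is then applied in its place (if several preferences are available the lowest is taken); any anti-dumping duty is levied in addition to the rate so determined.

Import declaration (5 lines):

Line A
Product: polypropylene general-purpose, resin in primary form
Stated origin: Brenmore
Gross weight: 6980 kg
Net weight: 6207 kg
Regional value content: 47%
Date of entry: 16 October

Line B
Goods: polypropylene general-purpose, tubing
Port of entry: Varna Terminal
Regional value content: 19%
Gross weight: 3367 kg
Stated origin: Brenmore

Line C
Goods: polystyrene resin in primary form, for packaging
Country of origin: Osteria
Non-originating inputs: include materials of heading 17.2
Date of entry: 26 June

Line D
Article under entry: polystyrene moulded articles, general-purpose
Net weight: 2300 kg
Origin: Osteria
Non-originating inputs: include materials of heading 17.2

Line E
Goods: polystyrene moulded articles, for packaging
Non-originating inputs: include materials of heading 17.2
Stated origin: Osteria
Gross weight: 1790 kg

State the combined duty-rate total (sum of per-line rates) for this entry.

60%

Line A: polypropylene → 17.1; resin in primary form → 17.1.1; general-purpose → 17.1.1.2. Scheduled 30%. Brenmore agreement on 17.1: RVC ≥ 35% → 7% available; preferential 7%. → 7%.
Line B: polypropylene → 17.1; tubing → 17.1.2; general-purpose → 17.1.2.1. Scheduled 3%. Brenmore agreement on 17.1: RVC < 35%. → 3%.
Line C: polystyrene → 17.2; resin in primary form → 17.2.1; for packaging → 17.2.1.1. Scheduled 13%. quota on 17.2.1 open → in-quota 14%; Osteria agreement on 17.2.2: 17.2.1.1 not covered. → 14%.
Line D: polystyrene → 17.2; moulded articles → 17.2.2; general-purpose → 17.2.2.3. Scheduled 9%. Osteria agreement on 17.2.2: CTH not met. → 9%.
Line E: polystyrene → 17.2; moulded articles → 17.2.2; for packaging → 17.2.2.1. Scheduled 27%. Osteria agreement on 17.2.2: CTH not met. → 27%.
Sum: 7% + 3% + 14% + 9% + 27% = 60%.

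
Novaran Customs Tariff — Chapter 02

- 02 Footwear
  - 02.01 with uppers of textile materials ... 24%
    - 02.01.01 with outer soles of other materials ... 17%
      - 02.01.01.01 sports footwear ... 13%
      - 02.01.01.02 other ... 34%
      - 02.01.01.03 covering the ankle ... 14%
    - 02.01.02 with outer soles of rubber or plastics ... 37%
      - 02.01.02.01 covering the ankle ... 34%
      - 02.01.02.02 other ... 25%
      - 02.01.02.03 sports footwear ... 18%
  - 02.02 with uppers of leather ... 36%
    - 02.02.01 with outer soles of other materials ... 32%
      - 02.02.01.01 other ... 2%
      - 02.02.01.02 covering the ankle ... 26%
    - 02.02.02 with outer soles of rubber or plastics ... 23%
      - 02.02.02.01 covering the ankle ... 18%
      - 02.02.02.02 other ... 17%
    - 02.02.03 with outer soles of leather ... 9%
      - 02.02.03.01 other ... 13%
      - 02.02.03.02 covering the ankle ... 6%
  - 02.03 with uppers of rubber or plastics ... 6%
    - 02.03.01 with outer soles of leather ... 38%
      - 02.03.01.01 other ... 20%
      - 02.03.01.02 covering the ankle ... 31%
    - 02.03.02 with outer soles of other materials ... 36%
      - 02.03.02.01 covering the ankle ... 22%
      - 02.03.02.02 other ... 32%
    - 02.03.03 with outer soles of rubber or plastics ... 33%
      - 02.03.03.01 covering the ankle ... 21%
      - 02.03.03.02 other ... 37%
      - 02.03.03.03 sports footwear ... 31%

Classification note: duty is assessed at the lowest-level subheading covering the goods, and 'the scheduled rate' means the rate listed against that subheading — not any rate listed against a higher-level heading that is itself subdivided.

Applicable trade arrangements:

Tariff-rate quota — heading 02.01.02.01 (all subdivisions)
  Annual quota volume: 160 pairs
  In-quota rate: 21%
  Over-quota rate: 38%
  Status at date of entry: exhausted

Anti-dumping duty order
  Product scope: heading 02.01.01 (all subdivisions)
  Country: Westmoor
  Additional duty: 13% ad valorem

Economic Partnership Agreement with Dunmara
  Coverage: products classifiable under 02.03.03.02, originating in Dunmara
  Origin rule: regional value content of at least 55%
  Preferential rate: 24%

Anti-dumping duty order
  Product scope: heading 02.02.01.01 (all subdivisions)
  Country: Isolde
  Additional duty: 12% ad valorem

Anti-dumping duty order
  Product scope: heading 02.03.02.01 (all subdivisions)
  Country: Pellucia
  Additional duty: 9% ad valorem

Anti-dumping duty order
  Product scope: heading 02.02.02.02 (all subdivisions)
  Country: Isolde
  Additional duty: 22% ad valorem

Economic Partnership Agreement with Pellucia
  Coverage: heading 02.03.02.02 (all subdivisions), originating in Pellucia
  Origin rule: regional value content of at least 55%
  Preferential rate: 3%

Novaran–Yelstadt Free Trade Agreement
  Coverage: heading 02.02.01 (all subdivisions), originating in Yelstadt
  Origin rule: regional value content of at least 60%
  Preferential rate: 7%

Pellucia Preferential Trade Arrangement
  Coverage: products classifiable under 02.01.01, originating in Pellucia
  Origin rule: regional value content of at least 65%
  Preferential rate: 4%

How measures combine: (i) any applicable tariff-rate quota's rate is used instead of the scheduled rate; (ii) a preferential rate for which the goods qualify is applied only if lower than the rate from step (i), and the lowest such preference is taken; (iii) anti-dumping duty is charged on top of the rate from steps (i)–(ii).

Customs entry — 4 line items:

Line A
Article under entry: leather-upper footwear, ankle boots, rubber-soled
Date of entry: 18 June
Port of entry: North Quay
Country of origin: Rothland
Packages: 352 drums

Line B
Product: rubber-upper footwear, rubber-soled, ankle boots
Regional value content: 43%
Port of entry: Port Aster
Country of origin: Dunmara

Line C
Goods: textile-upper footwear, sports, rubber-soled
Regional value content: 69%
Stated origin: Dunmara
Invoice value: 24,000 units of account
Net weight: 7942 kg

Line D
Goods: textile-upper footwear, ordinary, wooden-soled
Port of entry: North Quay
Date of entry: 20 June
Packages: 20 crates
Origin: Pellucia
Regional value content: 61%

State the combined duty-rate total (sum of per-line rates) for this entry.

Line A: leather-upper → 02.02; rubber-soled → 02.02.02; ankle boots → 02.02.02.01. Scheduled 18%. No special measure applies. → 18%.
Line B: rubber-upper → 02.03; rubber-soled → 02.03.03; ankle boots → 02.03.03.01. Scheduled 21%. Dunmara agreement on 02.03.03.02: 02.03.03.01 not covered. → 21%.
Line C: textile-upper → 02.01; rubber-soled → 02.01.02; sports → 02.01.02.03. Scheduled 18%. Dunmara agreement on 02.03.03.02: 02.01.02.03 not covered. → 18%.
Line D: textile-upper → 02.01; wooden-soled → 02.01.01; ordinary → 02.01.01.02. Scheduled 34%. Pellucia agreement on 02.03.02.02: 02.01.01.02 not covered; Pellucia agreement on 02.01.01: RVC < 65%. → 34%.
Sum: 18% + 21% + 18% + 34% = 91%.

91%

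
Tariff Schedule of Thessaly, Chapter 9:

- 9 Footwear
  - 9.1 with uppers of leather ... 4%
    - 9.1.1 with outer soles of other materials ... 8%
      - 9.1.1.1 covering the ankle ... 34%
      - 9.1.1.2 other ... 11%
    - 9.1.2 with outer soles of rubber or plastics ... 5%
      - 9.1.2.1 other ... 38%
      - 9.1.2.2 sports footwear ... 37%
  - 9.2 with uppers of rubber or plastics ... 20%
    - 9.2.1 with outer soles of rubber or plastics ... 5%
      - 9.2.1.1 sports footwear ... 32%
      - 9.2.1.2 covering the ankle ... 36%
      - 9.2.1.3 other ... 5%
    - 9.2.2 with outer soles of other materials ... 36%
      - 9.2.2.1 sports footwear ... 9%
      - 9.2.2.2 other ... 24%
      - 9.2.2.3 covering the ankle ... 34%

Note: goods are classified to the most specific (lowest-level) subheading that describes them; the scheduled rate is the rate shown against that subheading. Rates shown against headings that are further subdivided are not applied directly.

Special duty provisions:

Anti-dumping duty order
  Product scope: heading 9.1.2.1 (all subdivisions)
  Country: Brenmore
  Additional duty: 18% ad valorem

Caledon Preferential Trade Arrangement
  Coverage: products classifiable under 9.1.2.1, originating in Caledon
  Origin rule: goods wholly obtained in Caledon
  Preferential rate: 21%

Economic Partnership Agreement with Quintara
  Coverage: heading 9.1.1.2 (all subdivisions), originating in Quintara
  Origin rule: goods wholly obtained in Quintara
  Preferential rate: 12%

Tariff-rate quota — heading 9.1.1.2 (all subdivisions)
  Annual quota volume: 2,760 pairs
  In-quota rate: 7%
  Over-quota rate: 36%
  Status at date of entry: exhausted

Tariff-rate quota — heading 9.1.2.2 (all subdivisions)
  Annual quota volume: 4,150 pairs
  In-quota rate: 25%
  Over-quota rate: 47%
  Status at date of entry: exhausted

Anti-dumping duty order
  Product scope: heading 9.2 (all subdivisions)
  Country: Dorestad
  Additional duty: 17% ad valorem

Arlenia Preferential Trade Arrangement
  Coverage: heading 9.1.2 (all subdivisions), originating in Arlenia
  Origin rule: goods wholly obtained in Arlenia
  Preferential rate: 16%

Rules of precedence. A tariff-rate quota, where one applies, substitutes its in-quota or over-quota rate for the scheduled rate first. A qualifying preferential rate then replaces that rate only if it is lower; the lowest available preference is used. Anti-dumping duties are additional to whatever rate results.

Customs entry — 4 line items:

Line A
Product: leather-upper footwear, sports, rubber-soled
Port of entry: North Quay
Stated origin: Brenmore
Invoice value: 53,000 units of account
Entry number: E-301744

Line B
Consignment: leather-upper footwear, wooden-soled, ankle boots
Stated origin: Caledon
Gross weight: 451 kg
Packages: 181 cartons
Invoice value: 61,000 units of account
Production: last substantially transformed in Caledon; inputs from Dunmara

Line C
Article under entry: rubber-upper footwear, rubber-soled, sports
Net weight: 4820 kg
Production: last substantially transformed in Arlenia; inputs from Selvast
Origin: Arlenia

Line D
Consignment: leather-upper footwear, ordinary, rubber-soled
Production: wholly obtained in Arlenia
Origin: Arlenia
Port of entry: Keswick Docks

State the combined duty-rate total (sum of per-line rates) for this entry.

129%

Line A: leather-upper → 9.1; rubber-soled → 9.1.2; sports → 9.1.2.2. Scheduled 37%. quota on 9.1.2.2 exhausted → over-quota 47%. → 47%.
Line B: leather-upper → 9.1; wooden-soled → 9.1.1; ankle boots → 9.1.1.1. Scheduled 34%. Caledon agreement on 9.1.2.1: 9.1.1.1 not covered. → 34%.
Line C: rubber-upper → 9.2; rubber-soled → 9.2.1; sports → 9.2.1.1. Scheduled 32%. Arlenia agreement on 9.1.2: 9.2.1.1 not covered. → 32%.
Line D: leather-upper → 9.1; rubber-soled → 9.1.2; ordinary → 9.1.2.1. Scheduled 38%. Arlenia agreement on 9.1.2: wholly obtained → 16% available; preferential 16%. → 16%.
Sum: 47% + 34% + 32% + 16% = 129%.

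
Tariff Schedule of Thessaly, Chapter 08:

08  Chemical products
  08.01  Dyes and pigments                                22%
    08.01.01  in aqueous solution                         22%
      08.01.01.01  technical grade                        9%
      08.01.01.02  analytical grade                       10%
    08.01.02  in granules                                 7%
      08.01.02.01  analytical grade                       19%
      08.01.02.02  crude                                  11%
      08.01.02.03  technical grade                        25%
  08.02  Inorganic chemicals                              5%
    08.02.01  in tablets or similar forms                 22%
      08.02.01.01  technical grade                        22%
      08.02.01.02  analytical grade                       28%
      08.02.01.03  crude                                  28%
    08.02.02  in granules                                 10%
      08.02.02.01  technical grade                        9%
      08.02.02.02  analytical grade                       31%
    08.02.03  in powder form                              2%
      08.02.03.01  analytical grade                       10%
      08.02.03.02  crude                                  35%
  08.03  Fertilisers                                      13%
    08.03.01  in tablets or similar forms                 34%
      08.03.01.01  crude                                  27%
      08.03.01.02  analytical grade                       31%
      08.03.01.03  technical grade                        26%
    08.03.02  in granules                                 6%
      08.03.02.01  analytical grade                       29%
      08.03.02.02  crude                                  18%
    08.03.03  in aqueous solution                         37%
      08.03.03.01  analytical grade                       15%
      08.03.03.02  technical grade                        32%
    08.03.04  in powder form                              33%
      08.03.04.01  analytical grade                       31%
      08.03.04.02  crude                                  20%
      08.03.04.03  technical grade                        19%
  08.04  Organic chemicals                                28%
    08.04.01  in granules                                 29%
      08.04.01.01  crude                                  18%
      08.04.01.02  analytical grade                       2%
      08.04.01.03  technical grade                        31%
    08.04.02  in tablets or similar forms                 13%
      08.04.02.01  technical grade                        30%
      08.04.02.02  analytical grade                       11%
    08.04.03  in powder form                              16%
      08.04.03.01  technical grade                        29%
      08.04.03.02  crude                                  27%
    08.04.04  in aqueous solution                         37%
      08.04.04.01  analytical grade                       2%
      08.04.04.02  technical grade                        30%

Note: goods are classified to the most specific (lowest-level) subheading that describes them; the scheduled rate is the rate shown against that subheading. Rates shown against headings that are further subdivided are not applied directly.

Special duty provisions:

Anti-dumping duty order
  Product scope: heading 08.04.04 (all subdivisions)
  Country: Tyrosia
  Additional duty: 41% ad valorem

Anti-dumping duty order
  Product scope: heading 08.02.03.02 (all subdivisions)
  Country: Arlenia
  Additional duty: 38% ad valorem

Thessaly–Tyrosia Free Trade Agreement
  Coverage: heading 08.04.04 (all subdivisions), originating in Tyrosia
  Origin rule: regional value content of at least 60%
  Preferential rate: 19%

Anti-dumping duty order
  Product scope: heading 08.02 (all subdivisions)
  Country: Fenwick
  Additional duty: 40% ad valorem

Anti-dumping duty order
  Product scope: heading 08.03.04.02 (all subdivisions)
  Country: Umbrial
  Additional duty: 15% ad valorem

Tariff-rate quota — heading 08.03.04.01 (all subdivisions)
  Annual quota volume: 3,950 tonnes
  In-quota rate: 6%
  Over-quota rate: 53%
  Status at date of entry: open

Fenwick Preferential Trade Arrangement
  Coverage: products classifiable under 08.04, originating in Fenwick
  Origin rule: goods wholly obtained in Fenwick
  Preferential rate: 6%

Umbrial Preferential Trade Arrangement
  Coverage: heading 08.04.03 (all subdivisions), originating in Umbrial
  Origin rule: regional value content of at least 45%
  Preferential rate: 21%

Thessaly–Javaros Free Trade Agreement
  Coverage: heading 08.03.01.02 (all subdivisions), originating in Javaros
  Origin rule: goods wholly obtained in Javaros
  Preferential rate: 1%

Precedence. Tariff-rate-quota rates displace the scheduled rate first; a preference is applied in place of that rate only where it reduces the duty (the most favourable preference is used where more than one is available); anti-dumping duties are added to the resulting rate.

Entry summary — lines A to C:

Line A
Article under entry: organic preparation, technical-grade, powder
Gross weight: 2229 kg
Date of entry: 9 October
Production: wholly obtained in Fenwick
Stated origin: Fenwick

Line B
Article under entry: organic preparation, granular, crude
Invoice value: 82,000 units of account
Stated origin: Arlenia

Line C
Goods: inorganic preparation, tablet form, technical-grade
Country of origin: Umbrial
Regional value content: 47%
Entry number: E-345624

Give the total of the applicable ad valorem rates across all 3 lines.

Line A: organic → 08.04; powder → 08.04.03; technical-grade → 08.04.03.01. Scheduled 29%. Fenwick agreement on 08.04: wholly obtained → 6% available; preferential 6%. → 6%.
Line B: organic → 08.04; granular → 08.04.01; crude → 08.04.01.01. Scheduled 18%. No special measure applies. → 18%.
Line C: inorganic → 08.02; tablet form → 08.02.01; technical-grade → 08.02.01.01. Scheduled 22%. Umbrial agreement on 08.04.03: 08.02.01.01 not covered. → 22%.
Sum: 6% + 18% + 22% = 46%.

46%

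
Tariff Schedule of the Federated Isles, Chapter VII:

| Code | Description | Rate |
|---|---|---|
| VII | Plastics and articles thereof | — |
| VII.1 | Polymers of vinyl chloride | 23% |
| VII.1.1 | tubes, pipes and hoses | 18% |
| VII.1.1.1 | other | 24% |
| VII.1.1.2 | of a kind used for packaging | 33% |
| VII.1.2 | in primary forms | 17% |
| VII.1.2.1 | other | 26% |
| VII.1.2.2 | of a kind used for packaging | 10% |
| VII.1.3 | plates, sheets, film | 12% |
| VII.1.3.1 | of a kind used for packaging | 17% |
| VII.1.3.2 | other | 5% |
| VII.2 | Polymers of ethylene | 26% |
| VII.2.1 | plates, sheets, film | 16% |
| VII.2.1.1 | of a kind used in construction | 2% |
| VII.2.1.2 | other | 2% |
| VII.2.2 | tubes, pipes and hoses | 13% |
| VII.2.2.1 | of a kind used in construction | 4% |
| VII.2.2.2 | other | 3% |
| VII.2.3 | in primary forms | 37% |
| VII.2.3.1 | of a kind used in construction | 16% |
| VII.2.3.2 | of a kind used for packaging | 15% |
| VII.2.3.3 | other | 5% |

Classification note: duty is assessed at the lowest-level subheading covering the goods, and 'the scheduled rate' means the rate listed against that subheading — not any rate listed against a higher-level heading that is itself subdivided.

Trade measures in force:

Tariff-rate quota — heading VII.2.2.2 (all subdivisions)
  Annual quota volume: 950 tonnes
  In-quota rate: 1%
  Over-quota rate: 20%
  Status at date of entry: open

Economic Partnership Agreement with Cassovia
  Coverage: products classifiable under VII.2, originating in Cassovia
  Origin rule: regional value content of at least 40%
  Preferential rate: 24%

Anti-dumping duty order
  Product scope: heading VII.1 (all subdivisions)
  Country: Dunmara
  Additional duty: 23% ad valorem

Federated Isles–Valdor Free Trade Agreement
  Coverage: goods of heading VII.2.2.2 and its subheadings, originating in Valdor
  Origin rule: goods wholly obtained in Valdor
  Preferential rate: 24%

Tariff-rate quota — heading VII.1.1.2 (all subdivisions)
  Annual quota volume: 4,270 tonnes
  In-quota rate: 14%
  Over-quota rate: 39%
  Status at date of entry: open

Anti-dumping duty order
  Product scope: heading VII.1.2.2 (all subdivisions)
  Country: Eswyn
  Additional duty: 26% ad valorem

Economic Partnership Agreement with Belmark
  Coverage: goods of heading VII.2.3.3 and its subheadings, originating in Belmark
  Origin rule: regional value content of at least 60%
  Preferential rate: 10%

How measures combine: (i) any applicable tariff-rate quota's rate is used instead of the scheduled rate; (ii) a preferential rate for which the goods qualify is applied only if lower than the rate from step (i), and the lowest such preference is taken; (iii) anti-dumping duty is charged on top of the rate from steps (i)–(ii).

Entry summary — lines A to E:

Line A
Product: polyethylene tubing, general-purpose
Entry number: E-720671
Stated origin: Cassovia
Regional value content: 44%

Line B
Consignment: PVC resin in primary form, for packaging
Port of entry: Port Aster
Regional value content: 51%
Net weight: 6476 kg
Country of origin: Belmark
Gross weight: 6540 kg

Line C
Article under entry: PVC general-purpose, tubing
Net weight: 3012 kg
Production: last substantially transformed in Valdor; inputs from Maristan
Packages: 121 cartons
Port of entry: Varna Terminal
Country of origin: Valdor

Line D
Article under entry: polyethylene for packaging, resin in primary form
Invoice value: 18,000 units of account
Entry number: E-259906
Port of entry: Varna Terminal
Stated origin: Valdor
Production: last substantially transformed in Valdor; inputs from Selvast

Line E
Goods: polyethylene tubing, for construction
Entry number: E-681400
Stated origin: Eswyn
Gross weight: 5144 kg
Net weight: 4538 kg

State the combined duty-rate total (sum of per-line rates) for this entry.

54%

Line A: polyethylene → VII.2; tubing → VII.2.2; general-purpose → VII.2.2.2. Scheduled 3%. quota on VII.2.2.2 open → in-quota 1%; Cassovia agreement on VII.2: RVC ≥ 40% → 24% available; preference 24% not lower than 1% → no reduction. → 1%.
Line B: PVC → VII.1; resin in primary form → VII.1.2; for packaging → VII.1.2.2. Scheduled 10%. Belmark agreement on VII.2.3.3: VII.1.2.2 not covered. → 10%.
Line C: PVC → VII.1; tubing → VII.1.1; general-purpose → VII.1.1.1. Scheduled 24%. Valdor agreement on VII.2.2.2: VII.1.1.1 not covered. → 24%.
Line D: polyethylene → VII.2; resin in primary form → VII.2.3; for packaging → VII.2.3.2. Scheduled 15%. Valdor agreement on VII.2.2.2: VII.2.3.2 not covered. → 15%.
Line E: polyethylene → VII.2; tubing → VII.2.2; for construction → VII.2.2.1. Scheduled 4%. No special measure applies. → 4%.
Sum: 1% + 10% + 24% + 15% + 4% = 54%.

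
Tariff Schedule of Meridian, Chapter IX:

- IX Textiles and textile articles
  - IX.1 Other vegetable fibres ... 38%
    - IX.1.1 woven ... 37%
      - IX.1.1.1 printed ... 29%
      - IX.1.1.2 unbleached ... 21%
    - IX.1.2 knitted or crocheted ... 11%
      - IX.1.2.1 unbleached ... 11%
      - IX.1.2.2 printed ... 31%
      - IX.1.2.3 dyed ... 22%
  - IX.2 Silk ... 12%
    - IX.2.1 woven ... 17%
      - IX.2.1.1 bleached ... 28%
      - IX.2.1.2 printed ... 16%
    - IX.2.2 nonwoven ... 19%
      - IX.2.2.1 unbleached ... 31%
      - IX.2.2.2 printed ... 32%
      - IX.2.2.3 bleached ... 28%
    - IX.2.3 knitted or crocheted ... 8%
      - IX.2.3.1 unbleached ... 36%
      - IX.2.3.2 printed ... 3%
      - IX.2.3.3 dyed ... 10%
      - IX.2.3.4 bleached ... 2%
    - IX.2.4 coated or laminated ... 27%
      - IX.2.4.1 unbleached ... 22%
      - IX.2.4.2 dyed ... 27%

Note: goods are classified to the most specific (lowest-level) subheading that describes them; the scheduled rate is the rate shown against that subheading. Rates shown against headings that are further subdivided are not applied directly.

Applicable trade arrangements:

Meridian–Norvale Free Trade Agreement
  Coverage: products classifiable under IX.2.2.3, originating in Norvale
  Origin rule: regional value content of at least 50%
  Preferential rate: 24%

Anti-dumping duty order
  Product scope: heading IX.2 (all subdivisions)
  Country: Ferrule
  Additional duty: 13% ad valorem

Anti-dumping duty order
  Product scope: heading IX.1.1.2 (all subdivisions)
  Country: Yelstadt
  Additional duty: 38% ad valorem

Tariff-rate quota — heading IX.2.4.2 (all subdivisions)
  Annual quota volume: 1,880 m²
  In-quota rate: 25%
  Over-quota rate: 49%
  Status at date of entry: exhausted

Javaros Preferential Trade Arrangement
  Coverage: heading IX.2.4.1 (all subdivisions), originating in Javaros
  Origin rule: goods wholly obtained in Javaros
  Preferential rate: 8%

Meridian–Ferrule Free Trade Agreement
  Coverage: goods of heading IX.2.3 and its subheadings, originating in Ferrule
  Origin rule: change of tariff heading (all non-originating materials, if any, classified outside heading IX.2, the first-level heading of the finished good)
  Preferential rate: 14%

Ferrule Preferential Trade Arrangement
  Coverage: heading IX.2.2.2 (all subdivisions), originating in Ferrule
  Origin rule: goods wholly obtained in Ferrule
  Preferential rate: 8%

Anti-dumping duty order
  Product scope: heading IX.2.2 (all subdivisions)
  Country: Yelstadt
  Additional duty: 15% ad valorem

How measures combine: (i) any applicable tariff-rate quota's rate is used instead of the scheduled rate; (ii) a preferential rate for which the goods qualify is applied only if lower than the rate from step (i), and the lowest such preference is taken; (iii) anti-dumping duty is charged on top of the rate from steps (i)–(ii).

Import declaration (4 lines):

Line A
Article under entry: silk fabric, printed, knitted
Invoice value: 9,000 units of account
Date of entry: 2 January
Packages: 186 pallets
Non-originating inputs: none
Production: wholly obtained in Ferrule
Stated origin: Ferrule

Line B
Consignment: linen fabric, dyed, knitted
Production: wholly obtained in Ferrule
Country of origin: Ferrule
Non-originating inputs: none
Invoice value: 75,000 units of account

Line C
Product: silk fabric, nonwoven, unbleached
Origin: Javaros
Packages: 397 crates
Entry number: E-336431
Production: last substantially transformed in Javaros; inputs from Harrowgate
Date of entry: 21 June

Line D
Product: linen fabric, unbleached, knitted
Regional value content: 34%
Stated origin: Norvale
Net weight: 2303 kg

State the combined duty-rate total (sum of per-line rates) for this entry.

Line A: silk → IX.2; knitted → IX.2.3; printed → IX.2.3.2. Scheduled 3%. Ferrule agreement on IX.2.3: CTH met → 14% available; Ferrule agreement on IX.2.2.2: IX.2.3.2 not covered; preference 14% not lower than 3% → no reduction; anti-dumping (Ferrule, IX.2): +13%; total 3% + 13% = 16%. → 16%.
Line B: linen → IX.1; knitted → IX.1.2; dyed → IX.1.2.3. Scheduled 22%. Ferrule agreement on IX.2.3: IX.1.2.3 not covered; Ferrule agreement on IX.2.2.2: IX.1.2.3 not covered. → 22%.
Line C: silk → IX.2; nonwoven → IX.2.2; unbleached → IX.2.2.1. Scheduled 31%. Javaros agreement on IX.2.4.1: IX.2.2.1 not covered. → 31%.
Line D: linen → IX.1; knitted → IX.1.2; unbleached → IX.1.2.1. Scheduled 11%. Norvale agreement on IX.2.2.3: IX.1.2.1 not covered. → 11%.
Sum: 16% + 22% + 31% + 11% = 80%.

80%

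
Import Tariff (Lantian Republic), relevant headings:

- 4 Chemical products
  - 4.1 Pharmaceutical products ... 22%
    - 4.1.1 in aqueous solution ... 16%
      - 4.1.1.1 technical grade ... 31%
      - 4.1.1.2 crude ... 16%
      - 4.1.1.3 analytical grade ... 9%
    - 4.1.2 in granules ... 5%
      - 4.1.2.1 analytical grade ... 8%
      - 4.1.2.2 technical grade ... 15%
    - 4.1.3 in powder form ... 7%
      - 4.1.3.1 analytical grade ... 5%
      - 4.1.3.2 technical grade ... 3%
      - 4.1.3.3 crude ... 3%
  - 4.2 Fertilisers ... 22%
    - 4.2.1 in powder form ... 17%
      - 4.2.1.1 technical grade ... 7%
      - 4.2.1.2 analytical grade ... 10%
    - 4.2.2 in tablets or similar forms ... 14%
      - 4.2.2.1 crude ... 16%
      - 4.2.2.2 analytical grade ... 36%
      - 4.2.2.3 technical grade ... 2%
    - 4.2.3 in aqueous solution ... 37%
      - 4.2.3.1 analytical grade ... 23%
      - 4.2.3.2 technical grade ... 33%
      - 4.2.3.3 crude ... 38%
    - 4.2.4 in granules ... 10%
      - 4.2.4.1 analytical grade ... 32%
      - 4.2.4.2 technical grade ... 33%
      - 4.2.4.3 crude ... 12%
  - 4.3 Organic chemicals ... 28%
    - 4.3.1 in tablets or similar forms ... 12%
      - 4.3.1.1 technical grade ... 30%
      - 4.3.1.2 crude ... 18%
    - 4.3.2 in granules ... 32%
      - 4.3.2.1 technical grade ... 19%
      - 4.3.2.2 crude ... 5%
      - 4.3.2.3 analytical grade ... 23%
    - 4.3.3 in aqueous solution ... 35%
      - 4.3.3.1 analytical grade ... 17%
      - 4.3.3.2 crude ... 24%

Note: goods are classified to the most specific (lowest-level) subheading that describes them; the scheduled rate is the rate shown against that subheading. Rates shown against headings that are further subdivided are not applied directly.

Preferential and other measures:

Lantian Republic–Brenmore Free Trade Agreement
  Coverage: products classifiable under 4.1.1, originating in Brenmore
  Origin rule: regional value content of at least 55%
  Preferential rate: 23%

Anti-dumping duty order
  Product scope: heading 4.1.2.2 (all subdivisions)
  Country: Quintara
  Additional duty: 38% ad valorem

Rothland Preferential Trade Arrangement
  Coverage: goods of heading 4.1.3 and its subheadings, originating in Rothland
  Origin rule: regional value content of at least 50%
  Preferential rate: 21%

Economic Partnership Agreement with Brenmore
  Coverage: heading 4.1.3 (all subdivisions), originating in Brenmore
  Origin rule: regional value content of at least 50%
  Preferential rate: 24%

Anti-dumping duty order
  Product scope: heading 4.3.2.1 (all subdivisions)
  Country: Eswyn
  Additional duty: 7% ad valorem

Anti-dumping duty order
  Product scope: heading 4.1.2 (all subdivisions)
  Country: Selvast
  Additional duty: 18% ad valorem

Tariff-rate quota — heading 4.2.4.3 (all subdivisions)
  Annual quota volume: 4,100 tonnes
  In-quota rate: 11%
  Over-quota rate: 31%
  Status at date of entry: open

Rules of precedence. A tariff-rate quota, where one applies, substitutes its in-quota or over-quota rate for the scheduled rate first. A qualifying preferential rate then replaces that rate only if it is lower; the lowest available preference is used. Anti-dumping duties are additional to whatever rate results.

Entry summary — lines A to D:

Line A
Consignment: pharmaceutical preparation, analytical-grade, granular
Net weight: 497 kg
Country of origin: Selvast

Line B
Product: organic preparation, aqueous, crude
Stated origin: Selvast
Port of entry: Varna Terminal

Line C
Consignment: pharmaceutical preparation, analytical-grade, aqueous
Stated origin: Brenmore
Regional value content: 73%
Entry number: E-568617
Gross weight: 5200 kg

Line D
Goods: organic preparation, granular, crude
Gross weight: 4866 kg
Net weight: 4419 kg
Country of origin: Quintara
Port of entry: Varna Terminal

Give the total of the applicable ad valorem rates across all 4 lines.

64%

Line A: pharmaceutical → 4.1; granular → 4.1.2; analytical-grade → 4.1.2.1. Scheduled 8%. anti-dumping (Selvast, 4.1.2): +18%; total 8% + 18% = 26%. → 26%.
Line B: organic → 4.3; aqueous → 4.3.3; crude → 4.3.3.2. Scheduled 24%. No special measure applies. → 24%.
Line C: pharmaceutical → 4.1; aqueous → 4.1.1; analytical-grade → 4.1.1.3. Scheduled 9%. Brenmore agreement on 4.1.1: RVC ≥ 55% → 23% available; Brenmore agreement on 4.1.3: 4.1.1.3 not covered; preference 23% not lower than 9% → no reduction. → 9%.
Line D: organic → 4.3; granular → 4.3.2; crude → 4.3.2.2. Scheduled 5%. No special measure applies. → 5%.
Sum: 26% + 24% + 9% + 5% = 64%.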